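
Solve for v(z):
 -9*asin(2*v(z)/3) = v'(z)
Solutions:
 Integral(1/asin(2*_y/3), (_y, v(z))) = C1 - 9*z


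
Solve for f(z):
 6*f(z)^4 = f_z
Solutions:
 f(z) = (-1/(C1 + 18*z))^(1/3)
 f(z) = (-1/(C1 + 6*z))^(1/3)*(-3^(2/3) - 3*3^(1/6)*I)/6
 f(z) = (-1/(C1 + 6*z))^(1/3)*(-3^(2/3) + 3*3^(1/6)*I)/6


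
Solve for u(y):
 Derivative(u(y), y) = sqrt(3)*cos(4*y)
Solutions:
 u(y) = C1 + sqrt(3)*sin(4*y)/4


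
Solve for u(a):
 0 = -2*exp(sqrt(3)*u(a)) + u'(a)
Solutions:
 u(a) = sqrt(3)*(2*log(-1/(C1 + 2*a)) - log(3))/6


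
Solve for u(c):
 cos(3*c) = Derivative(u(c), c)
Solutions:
 u(c) = C1 + sin(3*c)/3


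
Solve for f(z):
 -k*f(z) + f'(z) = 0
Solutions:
 f(z) = C1*exp(k*z)


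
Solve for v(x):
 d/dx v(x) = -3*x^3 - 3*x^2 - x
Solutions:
 v(x) = C1 - 3*x^4/4 - x^3 - x^2/2


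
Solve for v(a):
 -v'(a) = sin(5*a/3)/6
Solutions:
 v(a) = C1 + cos(5*a/3)/10


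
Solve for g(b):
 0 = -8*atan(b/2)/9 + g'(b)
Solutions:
 g(b) = C1 + 8*b*atan(b/2)/9 - 8*log(b^2 + 4)/9


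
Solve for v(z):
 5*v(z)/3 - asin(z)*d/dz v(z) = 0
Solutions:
 v(z) = C1*exp(5*Integral(1/asin(z), z)/3)


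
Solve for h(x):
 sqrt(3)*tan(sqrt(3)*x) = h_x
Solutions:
 h(x) = C1 - log(cos(sqrt(3)*x))


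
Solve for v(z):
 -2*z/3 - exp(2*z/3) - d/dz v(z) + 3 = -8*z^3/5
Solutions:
 v(z) = C1 + 2*z^4/5 - z^2/3 + 3*z - 3*exp(2*z/3)/2


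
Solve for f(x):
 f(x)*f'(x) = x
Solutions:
 f(x) = -sqrt(C1 + x^2)
 f(x) = sqrt(C1 + x^2)


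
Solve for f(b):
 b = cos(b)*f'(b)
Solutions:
 f(b) = C1 + Integral(b/cos(b), b)


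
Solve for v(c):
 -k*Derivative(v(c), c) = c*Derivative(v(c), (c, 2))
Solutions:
 v(c) = C1 + c^(1 - re(k))*(C2*sin(log(c)*Abs(im(k))) + C3*cos(log(c)*im(k)))


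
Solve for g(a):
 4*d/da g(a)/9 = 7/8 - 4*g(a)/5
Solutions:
 g(a) = C1*exp(-9*a/5) + 35/32


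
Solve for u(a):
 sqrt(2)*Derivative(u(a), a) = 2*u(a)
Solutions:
 u(a) = C1*exp(sqrt(2)*a)


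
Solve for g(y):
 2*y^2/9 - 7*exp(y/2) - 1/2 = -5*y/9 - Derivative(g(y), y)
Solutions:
 g(y) = C1 - 2*y^3/27 - 5*y^2/18 + y/2 + 14*exp(y/2)


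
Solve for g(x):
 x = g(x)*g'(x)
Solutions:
 g(x) = -sqrt(C1 + x^2)
 g(x) = sqrt(C1 + x^2)


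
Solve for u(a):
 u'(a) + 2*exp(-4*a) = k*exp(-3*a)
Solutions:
 u(a) = C1 - k*exp(-3*a)/3 + exp(-4*a)/2


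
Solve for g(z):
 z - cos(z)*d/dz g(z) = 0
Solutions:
 g(z) = C1 + Integral(z/cos(z), z)


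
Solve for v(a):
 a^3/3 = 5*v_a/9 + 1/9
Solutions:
 v(a) = C1 + 3*a^4/20 - a/5


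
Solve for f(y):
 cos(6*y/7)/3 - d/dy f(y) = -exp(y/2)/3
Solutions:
 f(y) = C1 + 2*exp(y/2)/3 + 7*sin(6*y/7)/18


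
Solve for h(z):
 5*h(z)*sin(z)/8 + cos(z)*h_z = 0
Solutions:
 h(z) = C1*cos(z)^(5/8)


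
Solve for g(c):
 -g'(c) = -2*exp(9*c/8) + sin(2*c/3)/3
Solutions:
 g(c) = C1 + 16*exp(9*c/8)/9 + cos(2*c/3)/2


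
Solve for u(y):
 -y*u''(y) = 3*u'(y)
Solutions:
 u(y) = C1 + C2/y^2


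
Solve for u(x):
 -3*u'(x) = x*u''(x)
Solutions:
 u(x) = C1 + C2/x^2


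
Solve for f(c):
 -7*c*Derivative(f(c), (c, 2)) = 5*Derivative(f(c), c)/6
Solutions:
 f(c) = C1 + C2*c^(37/42)


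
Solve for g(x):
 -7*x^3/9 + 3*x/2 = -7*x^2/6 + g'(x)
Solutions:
 g(x) = C1 - 7*x^4/36 + 7*x^3/18 + 3*x^2/4


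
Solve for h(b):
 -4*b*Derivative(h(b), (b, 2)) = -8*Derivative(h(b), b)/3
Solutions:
 h(b) = C1 + C2*b^(5/3)


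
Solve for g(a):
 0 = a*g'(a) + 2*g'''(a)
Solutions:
 g(a) = C1 + Integral(C2*airyai(-2^(2/3)*a/2) + C3*airybi(-2^(2/3)*a/2), a)


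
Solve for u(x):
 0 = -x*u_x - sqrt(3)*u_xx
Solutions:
 u(x) = C1 + C2*erf(sqrt(2)*3^(3/4)*x/6)


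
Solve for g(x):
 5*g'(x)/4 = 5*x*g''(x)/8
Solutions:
 g(x) = C1 + C2*x^3


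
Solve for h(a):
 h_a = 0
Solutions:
 h(a) = C1


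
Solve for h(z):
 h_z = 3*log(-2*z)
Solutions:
 h(z) = C1 + 3*z*log(-z) + 3*z*(-1 + log(2))


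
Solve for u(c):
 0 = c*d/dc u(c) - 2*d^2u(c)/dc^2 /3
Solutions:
 u(c) = C1 + C2*erfi(sqrt(3)*c/2)


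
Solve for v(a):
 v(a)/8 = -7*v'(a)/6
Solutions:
 v(a) = C1*exp(-3*a/28)


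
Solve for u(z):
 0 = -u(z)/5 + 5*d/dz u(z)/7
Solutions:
 u(z) = C1*exp(7*z/25)


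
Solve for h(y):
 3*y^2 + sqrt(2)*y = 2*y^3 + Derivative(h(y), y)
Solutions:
 h(y) = C1 - y^4/2 + y^3 + sqrt(2)*y^2/2


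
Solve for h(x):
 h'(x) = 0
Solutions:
 h(x) = C1


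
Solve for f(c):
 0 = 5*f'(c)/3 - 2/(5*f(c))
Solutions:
 f(c) = -sqrt(C1 + 12*c)/5
 f(c) = sqrt(C1 + 12*c)/5


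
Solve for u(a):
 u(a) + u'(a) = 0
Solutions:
 u(a) = C1*exp(-a)


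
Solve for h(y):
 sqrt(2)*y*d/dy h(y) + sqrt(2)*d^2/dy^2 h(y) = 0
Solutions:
 h(y) = C1 + C2*erf(sqrt(2)*y/2)


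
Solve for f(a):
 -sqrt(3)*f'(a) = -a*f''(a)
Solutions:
 f(a) = C1 + C2*a^(1 + sqrt(3))


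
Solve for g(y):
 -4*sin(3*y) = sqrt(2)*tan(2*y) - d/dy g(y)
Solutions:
 g(y) = C1 - sqrt(2)*log(cos(2*y))/2 - 4*cos(3*y)/3


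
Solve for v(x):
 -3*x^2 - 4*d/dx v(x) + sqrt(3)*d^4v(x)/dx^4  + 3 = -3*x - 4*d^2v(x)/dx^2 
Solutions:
 v(x) = C1 + C2*exp(-2^(1/3)*x*(-2*6^(1/3)/(9 + sqrt(16*sqrt(3) + 81))^(1/3) + 3^(1/6)*(9 + sqrt(16*sqrt(3) + 81))^(1/3))/6)*sin(2^(1/3)*x*(2*2^(1/3)*3^(5/6)/(9 + sqrt(16*sqrt(3) + 81))^(1/3) + 3^(2/3)*(9 + sqrt(16*sqrt(3) + 81))^(1/3))/6) + C3*exp(-2^(1/3)*x*(-2*6^(1/3)/(9 + sqrt(16*sqrt(3) + 81))^(1/3) + 3^(1/6)*(9 + sqrt(16*sqrt(3) + 81))^(1/3))/6)*cos(2^(1/3)*x*(2*2^(1/3)*3^(5/6)/(9 + sqrt(16*sqrt(3) + 81))^(1/3) + 3^(2/3)*(9 + sqrt(16*sqrt(3) + 81))^(1/3))/6) + C4*exp(2^(1/3)*x*(-2*6^(1/3)/(9 + sqrt(16*sqrt(3) + 81))^(1/3) + 3^(1/6)*(9 + sqrt(16*sqrt(3) + 81))^(1/3))/3) - x^3/4 - 3*x^2/8


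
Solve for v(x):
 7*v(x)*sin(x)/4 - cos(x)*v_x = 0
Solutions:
 v(x) = C1/cos(x)^(7/4)


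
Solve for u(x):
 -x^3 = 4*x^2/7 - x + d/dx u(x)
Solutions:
 u(x) = C1 - x^4/4 - 4*x^3/21 + x^2/2


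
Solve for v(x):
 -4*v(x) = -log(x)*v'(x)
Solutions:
 v(x) = C1*exp(4*li(x))


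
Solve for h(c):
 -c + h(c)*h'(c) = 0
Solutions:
 h(c) = -sqrt(C1 + c^2)
 h(c) = sqrt(C1 + c^2)


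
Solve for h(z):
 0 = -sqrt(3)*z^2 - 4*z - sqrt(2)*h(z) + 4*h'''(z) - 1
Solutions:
 h(z) = C3*exp(sqrt(2)*z/2) - sqrt(6)*z^2/2 - 2*sqrt(2)*z + (C1*sin(sqrt(6)*z/4) + C2*cos(sqrt(6)*z/4))*exp(-sqrt(2)*z/4) - sqrt(2)/2


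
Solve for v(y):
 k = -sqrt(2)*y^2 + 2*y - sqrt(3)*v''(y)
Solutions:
 v(y) = C1 + C2*y - sqrt(3)*k*y^2/6 - sqrt(6)*y^4/36 + sqrt(3)*y^3/9


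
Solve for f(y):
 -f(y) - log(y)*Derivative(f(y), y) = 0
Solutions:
 f(y) = C1*exp(-li(y))


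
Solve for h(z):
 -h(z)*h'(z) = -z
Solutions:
 h(z) = -sqrt(C1 + z^2)
 h(z) = sqrt(C1 + z^2)


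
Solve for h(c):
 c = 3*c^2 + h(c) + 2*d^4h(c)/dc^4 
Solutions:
 h(c) = -3*c^2 + c + (C1*sin(2^(1/4)*c/2) + C2*cos(2^(1/4)*c/2))*exp(-2^(1/4)*c/2) + (C3*sin(2^(1/4)*c/2) + C4*cos(2^(1/4)*c/2))*exp(2^(1/4)*c/2)


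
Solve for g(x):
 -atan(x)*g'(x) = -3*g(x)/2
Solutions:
 g(x) = C1*exp(3*Integral(1/atan(x), x)/2)


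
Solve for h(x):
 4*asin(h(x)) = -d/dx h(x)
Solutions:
 Integral(1/asin(_y), (_y, h(x))) = C1 - 4*x


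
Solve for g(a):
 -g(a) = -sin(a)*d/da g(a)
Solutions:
 g(a) = C1*sqrt(cos(a) - 1)/sqrt(cos(a) + 1)


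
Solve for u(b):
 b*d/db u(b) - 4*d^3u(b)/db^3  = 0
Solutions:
 u(b) = C1 + Integral(C2*airyai(2^(1/3)*b/2) + C3*airybi(2^(1/3)*b/2), b)


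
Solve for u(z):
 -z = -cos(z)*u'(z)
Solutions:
 u(z) = C1 + Integral(z/cos(z), z)


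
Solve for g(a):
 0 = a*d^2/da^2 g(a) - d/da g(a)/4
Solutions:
 g(a) = C1 + C2*a^(5/4)


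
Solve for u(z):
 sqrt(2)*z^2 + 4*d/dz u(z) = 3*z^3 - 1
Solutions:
 u(z) = C1 + 3*z^4/16 - sqrt(2)*z^3/12 - z/4


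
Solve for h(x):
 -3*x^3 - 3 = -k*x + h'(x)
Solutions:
 h(x) = C1 + k*x^2/2 - 3*x^4/4 - 3*x


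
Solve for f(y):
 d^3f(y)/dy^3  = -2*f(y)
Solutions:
 f(y) = C3*exp(-2^(1/3)*y) + (C1*sin(2^(1/3)*sqrt(3)*y/2) + C2*cos(2^(1/3)*sqrt(3)*y/2))*exp(2^(1/3)*y/2)


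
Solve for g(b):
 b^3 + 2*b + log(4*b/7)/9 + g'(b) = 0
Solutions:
 g(b) = C1 - b^4/4 - b^2 - b*log(b)/9 - 2*b*log(2)/9 + b/9 + b*log(7)/9


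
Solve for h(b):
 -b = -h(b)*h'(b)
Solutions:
 h(b) = -sqrt(C1 + b^2)
 h(b) = sqrt(C1 + b^2)


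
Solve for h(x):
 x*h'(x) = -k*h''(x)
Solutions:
 h(x) = C1 + C2*sqrt(k)*erf(sqrt(2)*x*sqrt(1/k)/2)


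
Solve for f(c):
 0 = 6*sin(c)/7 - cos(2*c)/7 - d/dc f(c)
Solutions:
 f(c) = C1 - sin(2*c)/14 - 6*cos(c)/7


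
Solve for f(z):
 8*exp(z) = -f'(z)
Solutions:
 f(z) = C1 - 8*exp(z)


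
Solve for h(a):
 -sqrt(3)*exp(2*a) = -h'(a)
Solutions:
 h(a) = C1 + sqrt(3)*exp(2*a)/2


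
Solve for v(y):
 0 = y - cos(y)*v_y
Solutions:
 v(y) = C1 + Integral(y/cos(y), y)


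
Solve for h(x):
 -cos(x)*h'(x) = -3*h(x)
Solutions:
 h(x) = C1*(sin(x) + 1)^(3/2)/(sin(x) - 1)^(3/2)


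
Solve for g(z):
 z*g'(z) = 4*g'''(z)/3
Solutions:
 g(z) = C1 + Integral(C2*airyai(6^(1/3)*z/2) + C3*airybi(6^(1/3)*z/2), z)


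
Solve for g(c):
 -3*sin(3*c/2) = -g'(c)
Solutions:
 g(c) = C1 - 2*cos(3*c/2)


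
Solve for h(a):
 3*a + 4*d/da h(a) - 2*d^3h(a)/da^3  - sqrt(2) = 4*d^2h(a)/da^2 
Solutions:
 h(a) = C1 + C2*exp(a*(-1 + sqrt(3))) + C3*exp(-a*(1 + sqrt(3))) - 3*a^2/8 - 3*a/4 + sqrt(2)*a/4


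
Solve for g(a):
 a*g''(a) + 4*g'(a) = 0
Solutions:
 g(a) = C1 + C2/a^3


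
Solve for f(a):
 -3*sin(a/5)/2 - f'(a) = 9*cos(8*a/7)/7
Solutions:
 f(a) = C1 - 9*sin(8*a/7)/8 + 15*cos(a/5)/2


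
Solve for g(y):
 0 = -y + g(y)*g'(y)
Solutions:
 g(y) = -sqrt(C1 + y^2)
 g(y) = sqrt(C1 + y^2)


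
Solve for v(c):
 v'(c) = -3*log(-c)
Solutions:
 v(c) = C1 - 3*c*log(-c) + 3*c


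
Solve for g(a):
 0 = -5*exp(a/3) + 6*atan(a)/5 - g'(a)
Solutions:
 g(a) = C1 + 6*a*atan(a)/5 - 15*exp(a/3) - 3*log(a^2 + 1)/5


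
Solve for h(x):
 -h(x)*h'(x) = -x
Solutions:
 h(x) = -sqrt(C1 + x^2)
 h(x) = sqrt(C1 + x^2)


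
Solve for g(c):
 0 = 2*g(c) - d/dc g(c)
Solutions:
 g(c) = C1*exp(2*c)


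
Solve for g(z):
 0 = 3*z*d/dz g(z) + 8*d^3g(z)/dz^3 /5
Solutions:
 g(z) = C1 + Integral(C2*airyai(-15^(1/3)*z/2) + C3*airybi(-15^(1/3)*z/2), z)


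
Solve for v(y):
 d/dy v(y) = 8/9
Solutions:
 v(y) = C1 + 8*y/9


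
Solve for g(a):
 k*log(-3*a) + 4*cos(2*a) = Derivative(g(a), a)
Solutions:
 g(a) = C1 + a*k*(log(-a) - 1) + a*k*log(3) + 2*sin(2*a)


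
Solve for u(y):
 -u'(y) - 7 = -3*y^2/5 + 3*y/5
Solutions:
 u(y) = C1 + y^3/5 - 3*y^2/10 - 7*y


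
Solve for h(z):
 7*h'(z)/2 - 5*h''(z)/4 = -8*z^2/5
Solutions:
 h(z) = C1 + C2*exp(14*z/5) - 16*z^3/105 - 8*z^2/49 - 40*z/343


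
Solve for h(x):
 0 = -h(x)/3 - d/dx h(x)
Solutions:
 h(x) = C1*exp(-x/3)


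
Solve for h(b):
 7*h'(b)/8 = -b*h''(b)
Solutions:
 h(b) = C1 + C2*b^(1/8)


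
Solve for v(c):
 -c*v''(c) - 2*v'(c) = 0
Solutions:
 v(c) = C1 + C2/c


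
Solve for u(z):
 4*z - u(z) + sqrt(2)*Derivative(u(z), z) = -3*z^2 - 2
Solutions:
 u(z) = C1*exp(sqrt(2)*z/2) + 3*z^2 + 4*z + 6*sqrt(2)*z + 4*sqrt(2) + 14


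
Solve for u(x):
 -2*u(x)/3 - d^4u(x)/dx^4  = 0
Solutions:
 u(x) = (C1*sin(6^(3/4)*x/6) + C2*cos(6^(3/4)*x/6))*exp(-6^(3/4)*x/6) + (C3*sin(6^(3/4)*x/6) + C4*cos(6^(3/4)*x/6))*exp(6^(3/4)*x/6)


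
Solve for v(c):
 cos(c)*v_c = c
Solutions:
 v(c) = C1 + Integral(c/cos(c), c)


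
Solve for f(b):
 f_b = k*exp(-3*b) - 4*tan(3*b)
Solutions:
 f(b) = C1 - k*exp(-3*b)/3 - 2*log(tan(3*b)^2 + 1)/3


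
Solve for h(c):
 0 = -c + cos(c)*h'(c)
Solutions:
 h(c) = C1 + Integral(c/cos(c), c)


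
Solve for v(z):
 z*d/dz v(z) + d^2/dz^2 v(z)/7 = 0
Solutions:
 v(z) = C1 + C2*erf(sqrt(14)*z/2)


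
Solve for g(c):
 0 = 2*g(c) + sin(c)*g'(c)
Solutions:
 g(c) = C1*(cos(c) + 1)/(cos(c) - 1)


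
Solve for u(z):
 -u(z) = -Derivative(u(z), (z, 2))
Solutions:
 u(z) = C1*exp(-z) + C2*exp(z)


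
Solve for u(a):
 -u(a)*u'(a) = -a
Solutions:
 u(a) = -sqrt(C1 + a^2)
 u(a) = sqrt(C1 + a^2)


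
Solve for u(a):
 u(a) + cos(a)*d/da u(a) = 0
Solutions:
 u(a) = C1*sqrt(sin(a) - 1)/sqrt(sin(a) + 1)


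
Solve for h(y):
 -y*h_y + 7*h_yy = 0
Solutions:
 h(y) = C1 + C2*erfi(sqrt(14)*y/14)


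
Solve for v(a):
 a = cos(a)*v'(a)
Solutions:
 v(a) = C1 + Integral(a/cos(a), a)


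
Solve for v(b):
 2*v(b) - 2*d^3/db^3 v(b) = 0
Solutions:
 v(b) = C3*exp(b) + (C1*sin(sqrt(3)*b/2) + C2*cos(sqrt(3)*b/2))*exp(-b/2)


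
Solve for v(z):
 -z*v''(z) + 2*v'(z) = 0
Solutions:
 v(z) = C1 + C2*z^3


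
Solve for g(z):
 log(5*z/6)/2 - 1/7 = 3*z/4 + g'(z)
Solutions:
 g(z) = C1 - 3*z^2/8 + z*log(z)/2 - z*log(6)/2 - 9*z/14 + z*log(5)/2


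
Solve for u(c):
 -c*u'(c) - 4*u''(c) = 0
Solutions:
 u(c) = C1 + C2*erf(sqrt(2)*c/4)


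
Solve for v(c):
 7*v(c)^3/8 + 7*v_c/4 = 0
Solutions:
 v(c) = -sqrt(-1/(C1 - c))
 v(c) = sqrt(-1/(C1 - c))


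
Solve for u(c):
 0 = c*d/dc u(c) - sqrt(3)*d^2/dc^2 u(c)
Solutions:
 u(c) = C1 + C2*erfi(sqrt(2)*3^(3/4)*c/6)


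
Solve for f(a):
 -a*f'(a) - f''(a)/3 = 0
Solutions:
 f(a) = C1 + C2*erf(sqrt(6)*a/2)


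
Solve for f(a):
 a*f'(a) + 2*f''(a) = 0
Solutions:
 f(a) = C1 + C2*erf(a/2)


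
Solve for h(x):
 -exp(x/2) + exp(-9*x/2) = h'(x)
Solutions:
 h(x) = C1 - 2*exp(x/2) - 2*exp(-9*x/2)/9


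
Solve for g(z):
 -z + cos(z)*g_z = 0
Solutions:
 g(z) = C1 + Integral(z/cos(z), z)


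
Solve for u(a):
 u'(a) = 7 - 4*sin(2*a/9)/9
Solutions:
 u(a) = C1 + 7*a + 2*cos(2*a/9)


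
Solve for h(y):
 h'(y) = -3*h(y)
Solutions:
 h(y) = C1*exp(-3*y)


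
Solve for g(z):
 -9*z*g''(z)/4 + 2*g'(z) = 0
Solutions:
 g(z) = C1 + C2*z^(17/9)


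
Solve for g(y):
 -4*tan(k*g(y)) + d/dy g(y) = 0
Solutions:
 g(y) = Piecewise((-asin(exp(C1*k + 4*k*y))/k + pi/k, Ne(k, 0)), (nan, True))
 g(y) = Piecewise((asin(exp(C1*k + 4*k*y))/k, Ne(k, 0)), (nan, True))


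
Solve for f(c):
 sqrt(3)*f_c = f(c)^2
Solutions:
 f(c) = -3/(C1 + sqrt(3)*c)


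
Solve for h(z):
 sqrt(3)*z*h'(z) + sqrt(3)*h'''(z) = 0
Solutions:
 h(z) = C1 + Integral(C2*airyai(-z) + C3*airybi(-z), z)


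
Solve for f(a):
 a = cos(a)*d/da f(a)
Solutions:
 f(a) = C1 + Integral(a/cos(a), a)


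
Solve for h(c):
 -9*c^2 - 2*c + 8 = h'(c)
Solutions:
 h(c) = C1 - 3*c^3 - c^2 + 8*c


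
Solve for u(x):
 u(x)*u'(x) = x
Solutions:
 u(x) = -sqrt(C1 + x^2)
 u(x) = sqrt(C1 + x^2)


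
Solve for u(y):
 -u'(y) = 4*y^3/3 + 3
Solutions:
 u(y) = C1 - y^4/3 - 3*y


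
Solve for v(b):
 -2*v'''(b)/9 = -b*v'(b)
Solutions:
 v(b) = C1 + Integral(C2*airyai(6^(2/3)*b/2) + C3*airybi(6^(2/3)*b/2), b)


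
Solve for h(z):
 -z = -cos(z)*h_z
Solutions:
 h(z) = C1 + Integral(z/cos(z), z)


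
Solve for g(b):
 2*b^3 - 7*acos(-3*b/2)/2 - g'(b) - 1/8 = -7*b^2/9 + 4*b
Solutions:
 g(b) = C1 + b^4/2 + 7*b^3/27 - 2*b^2 - 7*b*acos(-3*b/2)/2 - b/8 - 7*sqrt(4 - 9*b^2)/6


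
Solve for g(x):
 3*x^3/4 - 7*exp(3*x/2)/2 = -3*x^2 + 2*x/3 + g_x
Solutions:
 g(x) = C1 + 3*x^4/16 + x^3 - x^2/3 - 7*exp(3*x/2)/3


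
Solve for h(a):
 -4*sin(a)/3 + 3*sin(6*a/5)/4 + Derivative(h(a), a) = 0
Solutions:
 h(a) = C1 - 4*cos(a)/3 + 5*cos(6*a/5)/8


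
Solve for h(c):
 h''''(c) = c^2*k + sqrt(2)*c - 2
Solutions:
 h(c) = C1 + C2*c + C3*c^2 + C4*c^3 + c^6*k/360 + sqrt(2)*c^5/120 - c^4/12


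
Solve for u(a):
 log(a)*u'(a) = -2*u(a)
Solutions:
 u(a) = C1*exp(-2*li(a))


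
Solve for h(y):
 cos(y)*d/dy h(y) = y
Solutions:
 h(y) = C1 + Integral(y/cos(y), y)


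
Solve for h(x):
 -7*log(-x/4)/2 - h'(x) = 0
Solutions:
 h(x) = C1 - 7*x*log(-x)/2 + x*(7/2 + 7*log(2))


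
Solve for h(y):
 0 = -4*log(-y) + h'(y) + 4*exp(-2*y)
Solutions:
 h(y) = C1 + 4*y*log(-y) - 4*y + 2*exp(-2*y)


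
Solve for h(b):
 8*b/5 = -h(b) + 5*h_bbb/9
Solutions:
 h(b) = C3*exp(15^(2/3)*b/5) - 8*b/5 + (C1*sin(3*3^(1/6)*5^(2/3)*b/10) + C2*cos(3*3^(1/6)*5^(2/3)*b/10))*exp(-15^(2/3)*b/10)


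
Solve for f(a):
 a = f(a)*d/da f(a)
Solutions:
 f(a) = -sqrt(C1 + a^2)
 f(a) = sqrt(C1 + a^2)


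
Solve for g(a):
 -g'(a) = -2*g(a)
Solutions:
 g(a) = C1*exp(2*a)


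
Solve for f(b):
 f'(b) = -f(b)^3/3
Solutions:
 f(b) = -sqrt(6)*sqrt(-1/(C1 - b))/2
 f(b) = sqrt(6)*sqrt(-1/(C1 - b))/2


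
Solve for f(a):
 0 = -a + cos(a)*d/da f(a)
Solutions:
 f(a) = C1 + Integral(a/cos(a), a)


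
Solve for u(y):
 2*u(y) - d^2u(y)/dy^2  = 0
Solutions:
 u(y) = C1*exp(-sqrt(2)*y) + C2*exp(sqrt(2)*y)


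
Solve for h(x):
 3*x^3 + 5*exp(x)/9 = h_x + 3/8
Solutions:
 h(x) = C1 + 3*x^4/4 - 3*x/8 + 5*exp(x)/9


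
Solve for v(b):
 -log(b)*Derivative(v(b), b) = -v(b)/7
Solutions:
 v(b) = C1*exp(li(b)/7)


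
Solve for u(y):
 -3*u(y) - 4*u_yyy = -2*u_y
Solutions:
 u(y) = C1*exp(3^(1/3)*y*(2*3^(1/3)/(sqrt(705) + 27)^(1/3) + (sqrt(705) + 27)^(1/3))/12)*sin(3^(1/6)*y*(-3^(2/3)*(sqrt(705) + 27)^(1/3) + 6/(sqrt(705) + 27)^(1/3))/12) + C2*exp(3^(1/3)*y*(2*3^(1/3)/(sqrt(705) + 27)^(1/3) + (sqrt(705) + 27)^(1/3))/12)*cos(3^(1/6)*y*(-3^(2/3)*(sqrt(705) + 27)^(1/3) + 6/(sqrt(705) + 27)^(1/3))/12) + C3*exp(-3^(1/3)*y*(2*3^(1/3)/(sqrt(705) + 27)^(1/3) + (sqrt(705) + 27)^(1/3))/6)


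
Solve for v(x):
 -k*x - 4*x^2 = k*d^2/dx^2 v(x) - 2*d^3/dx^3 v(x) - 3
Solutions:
 v(x) = C1 + C2*x + C3*exp(k*x/2) + x^3*(-1 - 16/k^2)/6 - x^4/(3*k) + x^2*(1/2 - 16/k^2)/k


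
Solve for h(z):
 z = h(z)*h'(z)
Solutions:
 h(z) = -sqrt(C1 + z^2)
 h(z) = sqrt(C1 + z^2)


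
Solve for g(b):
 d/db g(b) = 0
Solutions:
 g(b) = C1


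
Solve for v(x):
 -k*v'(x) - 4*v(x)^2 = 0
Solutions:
 v(x) = k/(C1*k + 4*x)


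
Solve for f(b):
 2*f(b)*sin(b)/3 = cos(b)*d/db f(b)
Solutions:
 f(b) = C1/cos(b)^(2/3)


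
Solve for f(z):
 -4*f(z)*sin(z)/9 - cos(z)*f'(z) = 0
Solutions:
 f(z) = C1*cos(z)^(4/9)


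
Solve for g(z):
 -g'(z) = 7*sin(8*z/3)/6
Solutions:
 g(z) = C1 + 7*cos(8*z/3)/16


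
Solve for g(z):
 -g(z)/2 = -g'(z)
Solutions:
 g(z) = C1*exp(z/2)


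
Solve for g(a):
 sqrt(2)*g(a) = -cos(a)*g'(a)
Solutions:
 g(a) = C1*(sin(a) - 1)^(sqrt(2)/2)/(sin(a) + 1)^(sqrt(2)/2)


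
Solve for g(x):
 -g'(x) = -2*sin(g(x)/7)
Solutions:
 -2*x + 7*log(cos(g(x)/7) - 1)/2 - 7*log(cos(g(x)/7) + 1)/2 = C1


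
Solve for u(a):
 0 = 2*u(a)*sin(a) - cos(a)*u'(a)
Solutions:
 u(a) = C1/cos(a)^2


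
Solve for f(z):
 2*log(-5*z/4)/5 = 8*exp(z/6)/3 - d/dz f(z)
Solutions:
 f(z) = C1 - 2*z*log(-z)/5 + 2*z*(-log(5) + 1 + 2*log(2))/5 + 16*exp(z/6)


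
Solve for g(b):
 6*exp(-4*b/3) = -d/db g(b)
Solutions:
 g(b) = C1 + 9*exp(-4*b/3)/2


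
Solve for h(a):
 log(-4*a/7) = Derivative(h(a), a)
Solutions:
 h(a) = C1 + a*log(-a) + a*(-log(7) - 1 + 2*log(2))


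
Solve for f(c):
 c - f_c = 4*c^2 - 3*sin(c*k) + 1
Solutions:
 f(c) = C1 - 4*c^3/3 + c^2/2 - c - 3*cos(c*k)/k


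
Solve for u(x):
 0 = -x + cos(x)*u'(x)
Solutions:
 u(x) = C1 + Integral(x/cos(x), x)


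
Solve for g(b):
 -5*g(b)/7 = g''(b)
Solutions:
 g(b) = C1*sin(sqrt(35)*b/7) + C2*cos(sqrt(35)*b/7)


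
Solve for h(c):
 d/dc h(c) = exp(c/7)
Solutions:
 h(c) = C1 + 7*exp(c/7)


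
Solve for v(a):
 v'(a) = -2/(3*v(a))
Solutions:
 v(a) = -sqrt(C1 - 12*a)/3
 v(a) = sqrt(C1 - 12*a)/3


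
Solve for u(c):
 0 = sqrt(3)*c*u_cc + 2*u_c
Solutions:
 u(c) = C1 + C2*c^(1 - 2*sqrt(3)/3)


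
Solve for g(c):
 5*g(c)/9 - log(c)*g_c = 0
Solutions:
 g(c) = C1*exp(5*li(c)/9)


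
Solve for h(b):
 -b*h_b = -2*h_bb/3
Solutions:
 h(b) = C1 + C2*erfi(sqrt(3)*b/2)


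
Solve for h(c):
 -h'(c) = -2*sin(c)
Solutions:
 h(c) = C1 - 2*cos(c)


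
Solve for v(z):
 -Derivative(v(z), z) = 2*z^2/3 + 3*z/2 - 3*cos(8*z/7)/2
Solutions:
 v(z) = C1 - 2*z^3/9 - 3*z^2/4 + 21*sin(8*z/7)/16


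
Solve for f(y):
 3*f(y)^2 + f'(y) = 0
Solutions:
 f(y) = 1/(C1 + 3*y)


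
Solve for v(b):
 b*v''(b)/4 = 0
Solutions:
 v(b) = C1 + C2*b


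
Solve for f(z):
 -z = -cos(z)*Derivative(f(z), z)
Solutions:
 f(z) = C1 + Integral(z/cos(z), z)


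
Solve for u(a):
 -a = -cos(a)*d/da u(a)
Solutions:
 u(a) = C1 + Integral(a/cos(a), a)


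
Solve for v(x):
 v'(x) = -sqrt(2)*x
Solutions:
 v(x) = C1 - sqrt(2)*x^2/2


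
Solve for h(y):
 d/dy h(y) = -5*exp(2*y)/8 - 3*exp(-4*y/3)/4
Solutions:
 h(y) = C1 - 5*exp(2*y)/16 + 9*exp(-4*y/3)/16


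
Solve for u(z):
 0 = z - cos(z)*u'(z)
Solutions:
 u(z) = C1 + Integral(z/cos(z), z)


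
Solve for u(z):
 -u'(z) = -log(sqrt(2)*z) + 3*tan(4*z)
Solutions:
 u(z) = C1 + z*log(z) - z + z*log(2)/2 + 3*log(cos(4*z))/4


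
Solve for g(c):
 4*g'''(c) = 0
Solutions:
 g(c) = C1 + C2*c + C3*c^2


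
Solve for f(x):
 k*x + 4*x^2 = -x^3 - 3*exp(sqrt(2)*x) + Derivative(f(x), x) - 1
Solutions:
 f(x) = C1 + k*x^2/2 + x^4/4 + 4*x^3/3 + x + 3*sqrt(2)*exp(sqrt(2)*x)/2


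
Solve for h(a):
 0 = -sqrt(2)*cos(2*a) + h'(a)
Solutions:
 h(a) = C1 + sqrt(2)*sin(2*a)/2


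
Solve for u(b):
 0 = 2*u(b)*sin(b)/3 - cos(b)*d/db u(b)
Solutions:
 u(b) = C1/cos(b)^(2/3)


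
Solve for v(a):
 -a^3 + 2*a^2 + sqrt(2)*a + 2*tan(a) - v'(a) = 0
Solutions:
 v(a) = C1 - a^4/4 + 2*a^3/3 + sqrt(2)*a^2/2 - 2*log(cos(a))


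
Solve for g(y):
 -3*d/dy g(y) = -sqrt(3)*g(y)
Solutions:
 g(y) = C1*exp(sqrt(3)*y/3)


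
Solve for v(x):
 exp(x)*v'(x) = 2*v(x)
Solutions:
 v(x) = C1*exp(-2*exp(-x))


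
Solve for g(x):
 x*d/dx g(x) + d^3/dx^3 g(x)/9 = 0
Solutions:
 g(x) = C1 + Integral(C2*airyai(-3^(2/3)*x) + C3*airybi(-3^(2/3)*x), x)


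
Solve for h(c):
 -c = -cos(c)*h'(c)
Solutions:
 h(c) = C1 + Integral(c/cos(c), c)


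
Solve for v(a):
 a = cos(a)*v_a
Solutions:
 v(a) = C1 + Integral(a/cos(a), a)


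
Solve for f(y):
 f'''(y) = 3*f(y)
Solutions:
 f(y) = C3*exp(3^(1/3)*y) + (C1*sin(3^(5/6)*y/2) + C2*cos(3^(5/6)*y/2))*exp(-3^(1/3)*y/2)


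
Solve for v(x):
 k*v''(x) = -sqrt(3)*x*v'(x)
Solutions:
 v(x) = C1 + C2*sqrt(k)*erf(sqrt(2)*3^(1/4)*x*sqrt(1/k)/2)


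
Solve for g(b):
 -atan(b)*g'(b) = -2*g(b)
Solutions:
 g(b) = C1*exp(2*Integral(1/atan(b), b))


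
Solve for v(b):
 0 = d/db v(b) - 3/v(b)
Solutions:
 v(b) = -sqrt(C1 + 6*b)
 v(b) = sqrt(C1 + 6*b)


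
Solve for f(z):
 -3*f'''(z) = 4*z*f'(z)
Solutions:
 f(z) = C1 + Integral(C2*airyai(-6^(2/3)*z/3) + C3*airybi(-6^(2/3)*z/3), z)


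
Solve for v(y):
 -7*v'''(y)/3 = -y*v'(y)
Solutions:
 v(y) = C1 + Integral(C2*airyai(3^(1/3)*7^(2/3)*y/7) + C3*airybi(3^(1/3)*7^(2/3)*y/7), y)


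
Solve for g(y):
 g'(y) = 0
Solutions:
 g(y) = C1


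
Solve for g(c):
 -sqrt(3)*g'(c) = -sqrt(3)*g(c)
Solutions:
 g(c) = C1*exp(c)


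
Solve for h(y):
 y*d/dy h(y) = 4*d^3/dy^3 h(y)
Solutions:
 h(y) = C1 + Integral(C2*airyai(2^(1/3)*y/2) + C3*airybi(2^(1/3)*y/2), y)


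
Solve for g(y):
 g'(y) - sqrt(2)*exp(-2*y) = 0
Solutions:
 g(y) = C1 - sqrt(2)*exp(-2*y)/2


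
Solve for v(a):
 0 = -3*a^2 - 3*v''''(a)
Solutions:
 v(a) = C1 + C2*a + C3*a^2 + C4*a^3 - a^6/360


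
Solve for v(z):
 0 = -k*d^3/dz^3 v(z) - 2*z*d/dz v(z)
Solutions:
 v(z) = C1 + Integral(C2*airyai(2^(1/3)*z*(-1/k)^(1/3)) + C3*airybi(2^(1/3)*z*(-1/k)^(1/3)), z)


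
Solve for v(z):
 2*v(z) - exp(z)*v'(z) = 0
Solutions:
 v(z) = C1*exp(-2*exp(-z))


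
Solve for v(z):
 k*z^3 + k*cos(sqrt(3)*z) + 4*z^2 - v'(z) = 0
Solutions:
 v(z) = C1 + k*z^4/4 + sqrt(3)*k*sin(sqrt(3)*z)/3 + 4*z^3/3


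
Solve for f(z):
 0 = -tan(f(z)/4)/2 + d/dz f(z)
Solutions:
 f(z) = -4*asin(C1*exp(z/8)) + 4*pi
 f(z) = 4*asin(C1*exp(z/8))


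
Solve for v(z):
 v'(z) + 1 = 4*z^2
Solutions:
 v(z) = C1 + 4*z^3/3 - z


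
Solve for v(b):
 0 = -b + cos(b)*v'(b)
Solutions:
 v(b) = C1 + Integral(b/cos(b), b)


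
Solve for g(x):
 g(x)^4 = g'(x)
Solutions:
 g(x) = (-1/(C1 + 3*x))^(1/3)
 g(x) = (-1/(C1 + x))^(1/3)*(-3^(2/3) - 3*3^(1/6)*I)/6
 g(x) = (-1/(C1 + x))^(1/3)*(-3^(2/3) + 3*3^(1/6)*I)/6


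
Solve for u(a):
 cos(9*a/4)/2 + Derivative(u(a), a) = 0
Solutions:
 u(a) = C1 - 2*sin(9*a/4)/9


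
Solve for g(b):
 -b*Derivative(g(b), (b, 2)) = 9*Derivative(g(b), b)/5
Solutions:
 g(b) = C1 + C2/b^(4/5)


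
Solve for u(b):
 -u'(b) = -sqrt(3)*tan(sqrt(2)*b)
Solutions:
 u(b) = C1 - sqrt(6)*log(cos(sqrt(2)*b))/2


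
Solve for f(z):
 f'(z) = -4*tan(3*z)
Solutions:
 f(z) = C1 + 4*log(cos(3*z))/3


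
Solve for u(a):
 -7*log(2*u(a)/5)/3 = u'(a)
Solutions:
 3*Integral(1/(log(_y) - log(5) + log(2)), (_y, u(a)))/7 = C1 - a


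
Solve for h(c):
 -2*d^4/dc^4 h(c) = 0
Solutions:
 h(c) = C1 + C2*c + C3*c^2 + C4*c^3


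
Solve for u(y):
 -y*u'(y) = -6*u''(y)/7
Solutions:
 u(y) = C1 + C2*erfi(sqrt(21)*y/6)


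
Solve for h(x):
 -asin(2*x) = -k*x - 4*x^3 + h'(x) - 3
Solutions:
 h(x) = C1 + k*x^2/2 + x^4 - x*asin(2*x) + 3*x - sqrt(1 - 4*x^2)/2


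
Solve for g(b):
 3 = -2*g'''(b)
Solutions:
 g(b) = C1 + C2*b + C3*b^2 - b^3/4


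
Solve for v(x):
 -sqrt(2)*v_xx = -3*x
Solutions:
 v(x) = C1 + C2*x + sqrt(2)*x^3/4


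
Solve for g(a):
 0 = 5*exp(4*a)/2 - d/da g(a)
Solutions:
 g(a) = C1 + 5*exp(4*a)/8


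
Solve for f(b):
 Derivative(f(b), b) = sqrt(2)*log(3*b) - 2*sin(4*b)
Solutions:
 f(b) = C1 + sqrt(2)*b*(log(b) - 1) + sqrt(2)*b*log(3) + cos(4*b)/2


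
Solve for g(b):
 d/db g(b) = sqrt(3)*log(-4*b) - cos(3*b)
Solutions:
 g(b) = C1 + sqrt(3)*b*(log(-b) - 1) + 2*sqrt(3)*b*log(2) - sin(3*b)/3


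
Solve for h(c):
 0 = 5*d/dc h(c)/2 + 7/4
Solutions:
 h(c) = C1 - 7*c/10


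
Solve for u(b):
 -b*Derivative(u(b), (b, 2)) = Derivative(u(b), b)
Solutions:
 u(b) = C1 + C2*log(b)


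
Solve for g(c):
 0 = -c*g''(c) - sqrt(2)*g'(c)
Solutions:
 g(c) = C1 + C2*c^(1 - sqrt(2))


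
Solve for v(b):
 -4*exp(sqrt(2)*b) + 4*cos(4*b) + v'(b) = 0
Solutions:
 v(b) = C1 + 2*sqrt(2)*exp(sqrt(2)*b) - sin(4*b)


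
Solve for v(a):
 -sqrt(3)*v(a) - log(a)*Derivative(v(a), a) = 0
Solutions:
 v(a) = C1*exp(-sqrt(3)*li(a))


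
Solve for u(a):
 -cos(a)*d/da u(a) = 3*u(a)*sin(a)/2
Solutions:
 u(a) = C1*cos(a)^(3/2)


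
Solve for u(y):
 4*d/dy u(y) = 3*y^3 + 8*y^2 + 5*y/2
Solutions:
 u(y) = C1 + 3*y^4/16 + 2*y^3/3 + 5*y^2/16


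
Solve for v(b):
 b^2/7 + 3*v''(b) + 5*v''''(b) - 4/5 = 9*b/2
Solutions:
 v(b) = C1 + C2*b + C3*sin(sqrt(15)*b/5) + C4*cos(sqrt(15)*b/5) - b^4/252 + b^3/4 + 67*b^2/315


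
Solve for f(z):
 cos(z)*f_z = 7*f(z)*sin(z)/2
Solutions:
 f(z) = C1/cos(z)^(7/2)


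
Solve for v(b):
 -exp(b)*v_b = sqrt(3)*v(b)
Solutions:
 v(b) = C1*exp(sqrt(3)*exp(-b))


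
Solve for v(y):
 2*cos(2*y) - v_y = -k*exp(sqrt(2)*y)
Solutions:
 v(y) = C1 + sqrt(2)*k*exp(sqrt(2)*y)/2 + sin(2*y)


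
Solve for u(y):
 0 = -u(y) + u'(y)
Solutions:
 u(y) = C1*exp(y)


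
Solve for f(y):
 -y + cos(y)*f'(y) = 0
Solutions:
 f(y) = C1 + Integral(y/cos(y), y)


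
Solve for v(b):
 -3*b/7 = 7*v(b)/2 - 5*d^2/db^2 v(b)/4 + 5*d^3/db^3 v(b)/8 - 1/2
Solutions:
 v(b) = C1*exp(b*(10*2^(2/3)*5^(1/3)/(3*sqrt(3129) + 169)^(1/3) + 20 + 2^(1/3)*5^(2/3)*(3*sqrt(3129) + 169)^(1/3))/30)*sin(10^(1/3)*sqrt(3)*b*(-5^(1/3)*(3*sqrt(3129) + 169)^(1/3) + 10*2^(1/3)/(3*sqrt(3129) + 169)^(1/3))/30) + C2*exp(b*(10*2^(2/3)*5^(1/3)/(3*sqrt(3129) + 169)^(1/3) + 20 + 2^(1/3)*5^(2/3)*(3*sqrt(3129) + 169)^(1/3))/30)*cos(10^(1/3)*sqrt(3)*b*(-5^(1/3)*(3*sqrt(3129) + 169)^(1/3) + 10*2^(1/3)/(3*sqrt(3129) + 169)^(1/3))/30) + C3*exp(b*(-2^(1/3)*5^(2/3)*(3*sqrt(3129) + 169)^(1/3) - 10*2^(2/3)*5^(1/3)/(3*sqrt(3129) + 169)^(1/3) + 10)/15) - 6*b/49 + 1/7


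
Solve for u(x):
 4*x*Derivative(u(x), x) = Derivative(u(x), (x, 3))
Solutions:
 u(x) = C1 + Integral(C2*airyai(2^(2/3)*x) + C3*airybi(2^(2/3)*x), x)


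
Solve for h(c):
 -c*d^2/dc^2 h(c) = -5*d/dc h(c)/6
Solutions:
 h(c) = C1 + C2*c^(11/6)


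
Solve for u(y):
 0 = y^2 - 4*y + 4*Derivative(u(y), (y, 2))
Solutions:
 u(y) = C1 + C2*y - y^4/48 + y^3/6


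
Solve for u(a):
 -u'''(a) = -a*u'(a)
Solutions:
 u(a) = C1 + Integral(C2*airyai(a) + C3*airybi(a), a)


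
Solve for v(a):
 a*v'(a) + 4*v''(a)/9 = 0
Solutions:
 v(a) = C1 + C2*erf(3*sqrt(2)*a/4)


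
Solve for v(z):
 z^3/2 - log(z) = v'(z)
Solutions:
 v(z) = C1 + z^4/8 - z*log(z) + z


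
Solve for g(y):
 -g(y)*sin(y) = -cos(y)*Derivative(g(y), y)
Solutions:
 g(y) = C1/cos(y)


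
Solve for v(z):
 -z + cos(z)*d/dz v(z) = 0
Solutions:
 v(z) = C1 + Integral(z/cos(z), z)


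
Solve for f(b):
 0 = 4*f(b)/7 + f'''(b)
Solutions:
 f(b) = C3*exp(-14^(2/3)*b/7) + (C1*sin(14^(2/3)*sqrt(3)*b/14) + C2*cos(14^(2/3)*sqrt(3)*b/14))*exp(14^(2/3)*b/14)


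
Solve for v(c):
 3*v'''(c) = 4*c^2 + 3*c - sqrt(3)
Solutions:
 v(c) = C1 + C2*c + C3*c^2 + c^5/45 + c^4/24 - sqrt(3)*c^3/18


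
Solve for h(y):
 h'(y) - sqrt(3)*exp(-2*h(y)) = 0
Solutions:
 h(y) = log(-sqrt(C1 + 2*sqrt(3)*y))
 h(y) = log(C1 + 2*sqrt(3)*y)/2


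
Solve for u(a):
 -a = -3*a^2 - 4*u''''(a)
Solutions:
 u(a) = C1 + C2*a + C3*a^2 + C4*a^3 - a^6/480 + a^5/480


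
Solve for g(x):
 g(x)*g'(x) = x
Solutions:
 g(x) = -sqrt(C1 + x^2)
 g(x) = sqrt(C1 + x^2)


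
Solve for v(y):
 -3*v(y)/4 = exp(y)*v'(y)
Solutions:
 v(y) = C1*exp(3*exp(-y)/4)


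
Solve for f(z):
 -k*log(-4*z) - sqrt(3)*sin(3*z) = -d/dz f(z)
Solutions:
 f(z) = C1 + k*z*(log(-z) - 1) + 2*k*z*log(2) - sqrt(3)*cos(3*z)/3


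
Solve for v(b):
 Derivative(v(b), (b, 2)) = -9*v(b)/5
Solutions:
 v(b) = C1*sin(3*sqrt(5)*b/5) + C2*cos(3*sqrt(5)*b/5)


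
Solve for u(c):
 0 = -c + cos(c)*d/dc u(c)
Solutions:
 u(c) = C1 + Integral(c/cos(c), c)


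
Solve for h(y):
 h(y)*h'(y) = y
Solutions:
 h(y) = -sqrt(C1 + y^2)
 h(y) = sqrt(C1 + y^2)


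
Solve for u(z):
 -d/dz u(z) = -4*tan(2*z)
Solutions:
 u(z) = C1 - 2*log(cos(2*z))


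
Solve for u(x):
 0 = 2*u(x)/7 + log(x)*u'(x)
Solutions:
 u(x) = C1*exp(-2*li(x)/7)


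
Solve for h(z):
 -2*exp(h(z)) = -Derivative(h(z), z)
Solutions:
 h(z) = log(-1/(C1 + 2*z))


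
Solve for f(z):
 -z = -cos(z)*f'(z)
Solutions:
 f(z) = C1 + Integral(z/cos(z), z)


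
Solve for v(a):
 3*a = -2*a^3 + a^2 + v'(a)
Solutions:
 v(a) = C1 + a^4/2 - a^3/3 + 3*a^2/2


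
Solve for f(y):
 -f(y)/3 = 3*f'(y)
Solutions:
 f(y) = C1*exp(-y/9)


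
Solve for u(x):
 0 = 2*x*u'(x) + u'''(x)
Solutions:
 u(x) = C1 + Integral(C2*airyai(-2^(1/3)*x) + C3*airybi(-2^(1/3)*x), x)


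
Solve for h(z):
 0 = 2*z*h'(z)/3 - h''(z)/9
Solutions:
 h(z) = C1 + C2*erfi(sqrt(3)*z)


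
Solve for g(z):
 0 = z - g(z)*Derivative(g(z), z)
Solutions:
 g(z) = -sqrt(C1 + z^2)
 g(z) = sqrt(C1 + z^2)


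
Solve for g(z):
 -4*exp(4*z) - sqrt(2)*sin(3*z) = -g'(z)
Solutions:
 g(z) = C1 + exp(4*z) - sqrt(2)*cos(3*z)/3


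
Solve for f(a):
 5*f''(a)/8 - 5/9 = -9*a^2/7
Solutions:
 f(a) = C1 + C2*a - 6*a^4/35 + 4*a^2/9


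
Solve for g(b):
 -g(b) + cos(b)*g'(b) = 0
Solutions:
 g(b) = C1*sqrt(sin(b) + 1)/sqrt(sin(b) - 1)


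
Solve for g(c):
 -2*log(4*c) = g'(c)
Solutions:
 g(c) = C1 - 2*c*log(c) - c*log(16) + 2*c


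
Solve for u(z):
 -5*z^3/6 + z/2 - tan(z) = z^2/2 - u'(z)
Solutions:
 u(z) = C1 + 5*z^4/24 + z^3/6 - z^2/4 - log(cos(z))


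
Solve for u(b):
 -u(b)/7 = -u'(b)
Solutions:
 u(b) = C1*exp(b/7)


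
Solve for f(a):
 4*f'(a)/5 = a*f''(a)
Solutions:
 f(a) = C1 + C2*a^(9/5)


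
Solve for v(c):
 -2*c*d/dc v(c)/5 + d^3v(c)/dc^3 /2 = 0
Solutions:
 v(c) = C1 + Integral(C2*airyai(10^(2/3)*c/5) + C3*airybi(10^(2/3)*c/5), c)


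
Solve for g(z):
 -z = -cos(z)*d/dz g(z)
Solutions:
 g(z) = C1 + Integral(z/cos(z), z)


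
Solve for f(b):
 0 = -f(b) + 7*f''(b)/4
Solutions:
 f(b) = C1*exp(-2*sqrt(7)*b/7) + C2*exp(2*sqrt(7)*b/7)


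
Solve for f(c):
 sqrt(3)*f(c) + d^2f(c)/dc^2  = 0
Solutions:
 f(c) = C1*sin(3^(1/4)*c) + C2*cos(3^(1/4)*c)


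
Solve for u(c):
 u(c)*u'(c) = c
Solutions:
 u(c) = -sqrt(C1 + c^2)
 u(c) = sqrt(C1 + c^2)


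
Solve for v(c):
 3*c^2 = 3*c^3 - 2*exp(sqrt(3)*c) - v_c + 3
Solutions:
 v(c) = C1 + 3*c^4/4 - c^3 + 3*c - 2*sqrt(3)*exp(sqrt(3)*c)/3


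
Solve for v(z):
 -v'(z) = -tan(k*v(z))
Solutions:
 v(z) = Piecewise((-asin(exp(C1*k + k*z))/k + pi/k, Ne(k, 0)), (nan, True))
 v(z) = Piecewise((asin(exp(C1*k + k*z))/k, Ne(k, 0)), (nan, True))


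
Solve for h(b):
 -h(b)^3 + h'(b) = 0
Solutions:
 h(b) = -sqrt(2)*sqrt(-1/(C1 + b))/2
 h(b) = sqrt(2)*sqrt(-1/(C1 + b))/2


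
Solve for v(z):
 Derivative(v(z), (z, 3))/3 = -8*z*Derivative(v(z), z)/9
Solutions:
 v(z) = C1 + Integral(C2*airyai(-2*3^(2/3)*z/3) + C3*airybi(-2*3^(2/3)*z/3), z)


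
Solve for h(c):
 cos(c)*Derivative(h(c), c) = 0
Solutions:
 h(c) = C1


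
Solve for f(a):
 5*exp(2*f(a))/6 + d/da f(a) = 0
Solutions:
 f(a) = log(-1/(C1 - 5*a))/2 + log(3)/2
 f(a) = log(-sqrt(1/(C1 + 5*a))) + log(3)/2


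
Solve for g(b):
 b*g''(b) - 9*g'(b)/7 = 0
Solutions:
 g(b) = C1 + C2*b^(16/7)


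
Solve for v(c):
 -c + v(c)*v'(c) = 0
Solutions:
 v(c) = -sqrt(C1 + c^2)
 v(c) = sqrt(C1 + c^2)


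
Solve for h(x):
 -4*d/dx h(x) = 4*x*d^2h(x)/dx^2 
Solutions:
 h(x) = C1 + C2*log(x)


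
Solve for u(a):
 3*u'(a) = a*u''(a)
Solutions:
 u(a) = C1 + C2*a^4


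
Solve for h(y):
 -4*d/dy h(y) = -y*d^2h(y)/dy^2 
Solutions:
 h(y) = C1 + C2*y^5


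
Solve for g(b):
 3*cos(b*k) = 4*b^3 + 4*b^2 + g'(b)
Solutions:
 g(b) = C1 - b^4 - 4*b^3/3 + 3*sin(b*k)/k


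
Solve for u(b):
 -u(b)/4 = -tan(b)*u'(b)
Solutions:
 u(b) = C1*sin(b)^(1/4)


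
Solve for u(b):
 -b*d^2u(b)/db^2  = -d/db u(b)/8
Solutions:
 u(b) = C1 + C2*b^(9/8)


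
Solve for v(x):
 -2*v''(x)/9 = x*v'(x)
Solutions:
 v(x) = C1 + C2*erf(3*x/2)


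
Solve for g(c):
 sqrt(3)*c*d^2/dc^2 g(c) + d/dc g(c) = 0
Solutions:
 g(c) = C1 + C2*c^(1 - sqrt(3)/3)


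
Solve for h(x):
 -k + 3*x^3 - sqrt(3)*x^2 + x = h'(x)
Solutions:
 h(x) = C1 - k*x + 3*x^4/4 - sqrt(3)*x^3/3 + x^2/2


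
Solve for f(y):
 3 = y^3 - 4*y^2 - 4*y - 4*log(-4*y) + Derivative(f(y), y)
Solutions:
 f(y) = C1 - y^4/4 + 4*y^3/3 + 2*y^2 + 4*y*log(-y) + y*(-1 + 8*log(2))


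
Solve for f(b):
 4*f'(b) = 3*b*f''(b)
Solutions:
 f(b) = C1 + C2*b^(7/3)


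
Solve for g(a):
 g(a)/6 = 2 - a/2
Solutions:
 g(a) = 12 - 3*a


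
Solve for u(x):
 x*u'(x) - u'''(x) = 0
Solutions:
 u(x) = C1 + Integral(C2*airyai(x) + C3*airybi(x), x)


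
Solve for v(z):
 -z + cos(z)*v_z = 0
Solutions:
 v(z) = C1 + Integral(z/cos(z), z)


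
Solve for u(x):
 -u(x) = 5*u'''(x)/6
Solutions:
 u(x) = C3*exp(-5^(2/3)*6^(1/3)*x/5) + (C1*sin(2^(1/3)*3^(5/6)*5^(2/3)*x/10) + C2*cos(2^(1/3)*3^(5/6)*5^(2/3)*x/10))*exp(5^(2/3)*6^(1/3)*x/10)


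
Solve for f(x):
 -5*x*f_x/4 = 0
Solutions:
 f(x) = C1


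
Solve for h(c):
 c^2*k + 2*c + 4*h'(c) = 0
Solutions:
 h(c) = C1 - c^3*k/12 - c^2/4


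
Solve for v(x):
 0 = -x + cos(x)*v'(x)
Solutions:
 v(x) = C1 + Integral(x/cos(x), x)


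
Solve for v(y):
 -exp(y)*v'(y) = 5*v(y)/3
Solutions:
 v(y) = C1*exp(5*exp(-y)/3)


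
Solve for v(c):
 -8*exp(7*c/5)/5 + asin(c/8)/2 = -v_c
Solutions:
 v(c) = C1 - c*asin(c/8)/2 - sqrt(64 - c^2)/2 + 8*exp(7*c/5)/7


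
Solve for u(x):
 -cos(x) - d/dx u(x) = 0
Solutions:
 u(x) = C1 - sin(x)


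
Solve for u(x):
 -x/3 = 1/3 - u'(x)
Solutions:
 u(x) = C1 + x^2/6 + x/3


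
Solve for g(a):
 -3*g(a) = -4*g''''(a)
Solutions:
 g(a) = C1*exp(-sqrt(2)*3^(1/4)*a/2) + C2*exp(sqrt(2)*3^(1/4)*a/2) + C3*sin(sqrt(2)*3^(1/4)*a/2) + C4*cos(sqrt(2)*3^(1/4)*a/2)


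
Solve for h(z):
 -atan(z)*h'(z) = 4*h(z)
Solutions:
 h(z) = C1*exp(-4*Integral(1/atan(z), z))


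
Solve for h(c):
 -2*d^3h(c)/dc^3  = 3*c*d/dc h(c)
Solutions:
 h(c) = C1 + Integral(C2*airyai(-2^(2/3)*3^(1/3)*c/2) + C3*airybi(-2^(2/3)*3^(1/3)*c/2), c)


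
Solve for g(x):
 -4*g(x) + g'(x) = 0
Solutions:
 g(x) = C1*exp(4*x)


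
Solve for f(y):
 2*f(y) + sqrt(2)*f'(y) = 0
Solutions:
 f(y) = C1*exp(-sqrt(2)*y)


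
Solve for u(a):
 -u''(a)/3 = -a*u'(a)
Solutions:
 u(a) = C1 + C2*erfi(sqrt(6)*a/2)


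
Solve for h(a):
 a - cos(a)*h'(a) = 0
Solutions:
 h(a) = C1 + Integral(a/cos(a), a)


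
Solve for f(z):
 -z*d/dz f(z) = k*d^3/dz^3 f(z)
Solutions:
 f(z) = C1 + Integral(C2*airyai(z*(-1/k)^(1/3)) + C3*airybi(z*(-1/k)^(1/3)), z)


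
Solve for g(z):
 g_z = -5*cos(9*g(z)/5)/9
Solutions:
 5*z/9 - 5*log(sin(9*g(z)/5) - 1)/18 + 5*log(sin(9*g(z)/5) + 1)/18 = C1


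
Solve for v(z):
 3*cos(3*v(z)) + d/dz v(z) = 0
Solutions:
 v(z) = -asin((C1 + exp(18*z))/(C1 - exp(18*z)))/3 + pi/3
 v(z) = asin((C1 + exp(18*z))/(C1 - exp(18*z)))/3


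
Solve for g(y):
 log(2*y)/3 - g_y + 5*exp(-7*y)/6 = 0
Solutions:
 g(y) = C1 + y*log(y)/3 + y*(-1 + log(2))/3 - 5*exp(-7*y)/42


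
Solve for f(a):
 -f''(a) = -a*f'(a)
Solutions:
 f(a) = C1 + C2*erfi(sqrt(2)*a/2)


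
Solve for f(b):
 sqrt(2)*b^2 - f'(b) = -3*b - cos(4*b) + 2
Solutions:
 f(b) = C1 + sqrt(2)*b^3/3 + 3*b^2/2 - 2*b + sin(4*b)/4


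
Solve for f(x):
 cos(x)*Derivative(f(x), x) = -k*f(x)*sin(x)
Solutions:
 f(x) = C1*exp(k*log(cos(x)))


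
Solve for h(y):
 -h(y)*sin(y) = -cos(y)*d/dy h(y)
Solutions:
 h(y) = C1/cos(y)


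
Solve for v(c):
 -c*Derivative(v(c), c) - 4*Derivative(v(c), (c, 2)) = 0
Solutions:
 v(c) = C1 + C2*erf(sqrt(2)*c/4)


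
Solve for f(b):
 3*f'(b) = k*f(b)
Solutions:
 f(b) = C1*exp(b*k/3)


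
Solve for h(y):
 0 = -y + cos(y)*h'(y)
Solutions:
 h(y) = C1 + Integral(y/cos(y), y)


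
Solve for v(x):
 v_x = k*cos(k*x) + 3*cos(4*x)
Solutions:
 v(x) = C1 + 3*sin(4*x)/4 + sin(k*x)


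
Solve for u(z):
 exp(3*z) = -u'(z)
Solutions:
 u(z) = C1 - exp(3*z)/3


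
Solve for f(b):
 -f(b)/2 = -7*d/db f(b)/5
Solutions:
 f(b) = C1*exp(5*b/14)


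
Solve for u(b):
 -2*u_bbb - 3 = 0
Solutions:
 u(b) = C1 + C2*b + C3*b^2 - b^3/4


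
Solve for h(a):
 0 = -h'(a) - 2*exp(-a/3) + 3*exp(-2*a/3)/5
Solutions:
 h(a) = C1 + 6*exp(-a/3) - 9*exp(-2*a/3)/10


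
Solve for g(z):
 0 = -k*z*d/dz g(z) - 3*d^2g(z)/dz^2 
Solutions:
 g(z) = Piecewise((-sqrt(6)*sqrt(pi)*C1*erf(sqrt(6)*sqrt(k)*z/6)/(2*sqrt(k)) - C2, (k > 0) | (k < 0)), (-C1*z - C2, True))


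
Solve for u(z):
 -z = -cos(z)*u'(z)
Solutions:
 u(z) = C1 + Integral(z/cos(z), z)


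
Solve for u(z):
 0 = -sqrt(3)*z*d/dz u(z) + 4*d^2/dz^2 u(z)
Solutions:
 u(z) = C1 + C2*erfi(sqrt(2)*3^(1/4)*z/4)


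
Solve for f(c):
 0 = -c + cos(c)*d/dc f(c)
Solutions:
 f(c) = C1 + Integral(c/cos(c), c)


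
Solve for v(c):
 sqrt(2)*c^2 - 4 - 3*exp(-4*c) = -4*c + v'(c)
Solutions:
 v(c) = C1 + sqrt(2)*c^3/3 + 2*c^2 - 4*c + 3*exp(-4*c)/4


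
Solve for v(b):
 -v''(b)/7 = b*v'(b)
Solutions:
 v(b) = C1 + C2*erf(sqrt(14)*b/2)


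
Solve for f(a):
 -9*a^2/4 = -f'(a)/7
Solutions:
 f(a) = C1 + 21*a^3/4


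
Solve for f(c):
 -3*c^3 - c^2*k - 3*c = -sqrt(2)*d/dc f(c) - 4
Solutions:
 f(c) = C1 + 3*sqrt(2)*c^4/8 + sqrt(2)*c^3*k/6 + 3*sqrt(2)*c^2/4 - 2*sqrt(2)*c


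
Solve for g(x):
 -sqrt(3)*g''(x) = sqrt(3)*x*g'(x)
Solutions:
 g(x) = C1 + C2*erf(sqrt(2)*x/2)


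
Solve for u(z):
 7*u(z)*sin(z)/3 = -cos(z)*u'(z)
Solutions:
 u(z) = C1*cos(z)^(7/3)
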